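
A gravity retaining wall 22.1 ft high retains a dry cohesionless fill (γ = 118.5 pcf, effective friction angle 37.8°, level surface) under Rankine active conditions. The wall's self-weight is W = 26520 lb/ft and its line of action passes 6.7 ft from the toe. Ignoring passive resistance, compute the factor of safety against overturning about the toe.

K_a = tan²(45° − 37.8°/2) = 0.2400.
P_a = ½K_aγH² = 0.5×0.2400×118.5×22.1² = 6945 lb/ft, acting at H/3 = 7.367 ft above the base.
Overturning moment M_o = P_a × H/3 = 6945 × 7.367 = 51160.
Resisting moment M_r = W × 6.7 = 26520 × 6.7 = 177700.
FS_overturning = M_r/M_o = 177700/51160 = 3.473.

3.47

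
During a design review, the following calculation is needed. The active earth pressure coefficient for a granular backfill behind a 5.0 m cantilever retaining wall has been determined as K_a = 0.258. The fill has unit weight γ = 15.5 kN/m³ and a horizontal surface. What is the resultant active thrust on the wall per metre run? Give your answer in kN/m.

P = ½ K_a γ H² = 0.5 × 0.258 × 15.5 × 5.0² = 49.99 kN/m.

50.0 kN/m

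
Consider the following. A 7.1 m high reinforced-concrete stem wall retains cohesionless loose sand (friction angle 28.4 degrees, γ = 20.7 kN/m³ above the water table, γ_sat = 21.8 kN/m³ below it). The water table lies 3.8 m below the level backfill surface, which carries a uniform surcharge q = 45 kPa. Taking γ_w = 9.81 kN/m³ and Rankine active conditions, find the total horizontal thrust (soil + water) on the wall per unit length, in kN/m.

K_a = tan²(45° − φ/2) = 0.3554.
γ' = 21.8 − 9.81 = 11.99 kN/m³. h₂ = H − d_w = 3.3 m.
σ'_h: at surface K_a·q = 15.99; at WT K_a(q+γd_w) = 43.94; at base K_a(q+γd_w+γ'h₂) = 58.00 kPa.
P₁ = ½(15.99+43.94)×3.8 = 113.9; P₂ = ½(43.94+58.00)×3.3 = 168.2; P_w = ½γ_w h₂² = 53.42.
Total = 113.9+168.2+53.42 = 335.5 kN/m.

336 kN/m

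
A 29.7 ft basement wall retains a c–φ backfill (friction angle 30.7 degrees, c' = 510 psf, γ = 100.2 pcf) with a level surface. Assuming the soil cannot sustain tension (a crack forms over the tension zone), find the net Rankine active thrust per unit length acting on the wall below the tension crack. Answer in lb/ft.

K_a = 0.3240; √K_a = 0.5692.
Tension-crack depth z_c = 2c/(γ√K_a) = 2×510/(100.2×0.5692) = 17.88 ft.
σ_a at base = K_a γ H − 2c√K_a = 0.3240×100.2×29.7 − 2×510×0.5692 = 383.7 psf.
P_a = ½ × 383.7 × (H − z_c) = 0.5×383.7×11.82 = 2267 lb/ft.

2270 lb/ft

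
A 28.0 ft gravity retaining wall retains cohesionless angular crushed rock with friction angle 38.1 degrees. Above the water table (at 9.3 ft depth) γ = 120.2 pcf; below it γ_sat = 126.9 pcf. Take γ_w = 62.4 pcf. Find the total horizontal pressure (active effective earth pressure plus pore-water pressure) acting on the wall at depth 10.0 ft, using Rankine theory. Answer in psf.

K_a = (1 − sin φ)/(1 + sin φ) = 0.2368.
γ' = 126.9 − 62.4 = 64.50 pcf.
Effective vertical stress at 10.0 ft: σ'_v = 120.2×9.3 + 64.50×0.700 = 1163 psf.
σ'_h = K_a σ'_v = 0.2368 × 1163 = 275.4 psf; u = γ_w × 0.700 = 43.68 psf.
Total σ_h = 275.4 + 43.68 = 319.1 psf.

319 psf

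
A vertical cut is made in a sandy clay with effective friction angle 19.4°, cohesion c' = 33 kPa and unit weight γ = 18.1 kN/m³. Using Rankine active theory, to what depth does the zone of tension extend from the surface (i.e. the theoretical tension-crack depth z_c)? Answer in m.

K_a = tan²(45° − 19.4°/2) = 0.5013; √K_a = 0.7080.
The active pressure is zero where K_a γ z = 2c√K_a, so z_c = 2c/(γ√K_a) = 2×33/(18.1×0.7080) = 5.150 m.

5.15 m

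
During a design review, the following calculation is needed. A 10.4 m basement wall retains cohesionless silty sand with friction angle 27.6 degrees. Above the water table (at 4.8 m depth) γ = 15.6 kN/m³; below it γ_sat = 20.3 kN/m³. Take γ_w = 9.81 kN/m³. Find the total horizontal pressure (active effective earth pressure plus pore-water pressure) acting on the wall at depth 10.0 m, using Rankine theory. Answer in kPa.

98.5 kPa

K_a = (1 − sin φ)/(1 + sin φ) = 0.3668.
γ' = 20.3 − 9.81 = 10.49 kN/m³.
Effective vertical stress at 10.0 m: σ'_v = 15.6×4.8 + 10.49×5.20 = 129.4 kPa.
σ'_h = K_a σ'_v = 0.3668 × 129.4 = 47.47 kPa; u = γ_w × 5.20 = 51.01 kPa.
Total σ_h = 47.47 + 51.01 = 98.48 kPa.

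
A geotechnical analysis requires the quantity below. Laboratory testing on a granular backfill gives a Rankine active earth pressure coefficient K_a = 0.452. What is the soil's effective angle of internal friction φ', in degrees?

22.2°

K_a = tan²(45° − φ/2) ⇒ 45° − φ/2 = arctan(√0.452) = 33.91°.
φ = 2(45° − 33.91°) = 22.17°.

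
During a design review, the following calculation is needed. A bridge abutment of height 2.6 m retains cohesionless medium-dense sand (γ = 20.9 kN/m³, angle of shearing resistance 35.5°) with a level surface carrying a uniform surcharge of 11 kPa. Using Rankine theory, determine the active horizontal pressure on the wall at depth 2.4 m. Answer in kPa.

K_a = (1 − sin φ)/(1 + sin φ) = 0.2653.
σ_v = γz + q = 20.9 × 2.4 + 11 = 61.16 kPa.
σ_h = K_a σ_v = 0.2653 × 61.16 = 16.22 kPa.

16.2 kPa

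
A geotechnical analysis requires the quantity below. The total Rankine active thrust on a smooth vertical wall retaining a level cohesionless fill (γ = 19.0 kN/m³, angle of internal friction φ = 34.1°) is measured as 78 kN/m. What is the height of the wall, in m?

5.40 m

K_a = 0.2815. P_a = ½ K_a γ H² ⇒ H = √(2P_a/(K_a γ)).
H = √(2×78/(0.2815×19.0)) = 5.400 m.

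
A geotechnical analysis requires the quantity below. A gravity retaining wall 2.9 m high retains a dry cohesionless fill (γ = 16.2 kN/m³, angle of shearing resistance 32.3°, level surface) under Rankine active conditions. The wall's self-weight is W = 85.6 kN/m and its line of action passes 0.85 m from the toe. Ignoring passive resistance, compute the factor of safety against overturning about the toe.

3.64

K_a = tan²(45° − 32.3°/2) = 0.3035.
P_a = ½K_aγH² = 0.5×0.3035×16.2×2.9² = 20.67 kN/m, acting at H/3 = 0.9667 m above the base.
Overturning moment M_o = P_a × H/3 = 20.67 × 0.9667 = 19.98.
Resisting moment M_r = W × 0.85 = 85.6 × 0.85 = 72.76.
FS_overturning = M_r/M_o = 72.76/19.98 = 3.641.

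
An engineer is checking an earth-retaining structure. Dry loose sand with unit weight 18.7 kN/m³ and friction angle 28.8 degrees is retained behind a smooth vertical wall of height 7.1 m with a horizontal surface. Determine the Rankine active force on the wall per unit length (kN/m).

K_a = tan²(45° − φ/2) = 0.3498.
P_a = ½ K_a γ H² = 0.5 × 0.3498 × 18.7 × 7.1² = 164.8 kN/m.

165 kN/m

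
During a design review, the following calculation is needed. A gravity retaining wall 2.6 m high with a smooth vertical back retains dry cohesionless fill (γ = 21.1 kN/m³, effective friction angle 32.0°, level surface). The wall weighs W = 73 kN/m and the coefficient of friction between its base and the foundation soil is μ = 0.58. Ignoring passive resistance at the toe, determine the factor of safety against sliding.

1.93

K_a = tan²(45° − 32.0°/2) = 0.3073.
P_a = ½K_aγH² = 0.5×0.3073×21.1×2.6² = 21.91 kN/m, acting at H/3 = 0.8667 m above the base.
FS_sliding = μW / P_a = 0.58×73 / 21.91 = 1.932.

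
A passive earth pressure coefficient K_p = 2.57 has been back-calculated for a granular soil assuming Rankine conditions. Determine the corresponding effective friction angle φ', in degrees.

26.1°

K_p = (1+sin φ)/(1−sin φ) ⇒ sin φ = (K_p − 1)/(K_p + 1) = 0.4398.
φ = arcsin(0.4398) = 26.09°.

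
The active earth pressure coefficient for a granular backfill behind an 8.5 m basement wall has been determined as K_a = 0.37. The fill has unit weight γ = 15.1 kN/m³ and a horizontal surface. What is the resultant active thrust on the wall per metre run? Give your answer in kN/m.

202 kN/m

P = ½ K_a γ H² = 0.5 × 0.37 × 15.1 × 8.5² = 201.8 kN/m.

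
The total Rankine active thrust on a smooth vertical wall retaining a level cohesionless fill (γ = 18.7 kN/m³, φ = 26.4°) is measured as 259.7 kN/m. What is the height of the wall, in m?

8.50 m

K_a = 0.3844. P_a = ½ K_a γ H² ⇒ H = √(2P_a/(K_a γ)).
H = √(2×259.7/(0.3844×18.7)) = 8.500 m.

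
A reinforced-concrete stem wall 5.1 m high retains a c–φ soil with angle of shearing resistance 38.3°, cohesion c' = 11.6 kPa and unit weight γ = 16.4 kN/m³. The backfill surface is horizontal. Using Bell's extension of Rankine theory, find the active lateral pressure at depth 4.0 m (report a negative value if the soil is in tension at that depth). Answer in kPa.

4.16 kPa

K_a = (1 − sin φ)/(1 + sin φ) = 0.2347.
σ_a = K_a γ z − 2c√K_a = 0.2347×16.4×4.0 − 2×11.6×0.4845 = 4.158 kPa.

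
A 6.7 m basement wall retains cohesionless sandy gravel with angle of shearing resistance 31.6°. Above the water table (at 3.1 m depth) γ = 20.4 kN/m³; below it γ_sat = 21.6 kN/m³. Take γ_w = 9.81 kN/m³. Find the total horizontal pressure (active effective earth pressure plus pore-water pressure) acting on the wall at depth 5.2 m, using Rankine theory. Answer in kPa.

48.1 kPa

K_a = (1 − sin φ)/(1 + sin φ) = 0.3123.
γ' = 21.6 − 9.81 = 11.79 kN/m³.
Effective vertical stress at 5.2 m: σ'_v = 20.4×3.1 + 11.79×2.10 = 88.00 kPa.
σ'_h = K_a σ'_v = 0.3123 × 88.00 = 27.49 kPa; u = γ_w × 2.10 = 20.60 kPa.
Total σ_h = 27.49 + 20.60 = 48.09 kPa.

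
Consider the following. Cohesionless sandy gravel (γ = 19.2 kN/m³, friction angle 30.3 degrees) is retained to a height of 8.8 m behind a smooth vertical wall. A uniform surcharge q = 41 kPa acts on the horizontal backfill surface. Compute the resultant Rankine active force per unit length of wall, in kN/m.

364 kN/m

K_a = tan²(45° − φ/2) = 0.3293.
Soil triangle: ½ K_a γ H² = 0.5×0.3293×19.2×8.8² = 244.8 kN/m.
Surcharge rectangle: K_a q H = 0.3293×41×8.8 = 118.8 kN/m.
Total = 244.8 + 118.8 = 363.6 kN/m.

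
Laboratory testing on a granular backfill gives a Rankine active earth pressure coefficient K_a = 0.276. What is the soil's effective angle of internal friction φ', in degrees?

34.6°

K_a = tan²(45° − φ/2) ⇒ 45° − φ/2 = arctan(√0.276) = 27.72°.
φ = 2(45° − 27.72°) = 34.57°.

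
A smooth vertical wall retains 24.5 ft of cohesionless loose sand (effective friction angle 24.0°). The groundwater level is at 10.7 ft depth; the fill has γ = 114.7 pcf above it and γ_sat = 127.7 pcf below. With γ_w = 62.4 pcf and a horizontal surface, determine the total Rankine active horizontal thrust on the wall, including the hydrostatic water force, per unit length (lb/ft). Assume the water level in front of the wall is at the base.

K_a = tan²(45° − φ/2) = 0.4217.
γ' = 127.7 − 62.4 = 65.30 pcf. Depth below WT = 13.8 ft.
σ'_h at WT = K_a γ d_w = 517.6 psf; at base = 517.6 + K_a γ' × 13.8 = 897.6 psf.
P₁ (0–10.7 ft) = ½×517.6×10.7 = 2769. P₂ (10.7–24.5 ft) = ½(517.6+897.6)×13.8 = 9765.
P_w = ½ γ_w h₂² = 0.5×62.4×13.8² = 5942. Total = 2769+9765+5942 = 18480 lb/ft.

18500 lb/ft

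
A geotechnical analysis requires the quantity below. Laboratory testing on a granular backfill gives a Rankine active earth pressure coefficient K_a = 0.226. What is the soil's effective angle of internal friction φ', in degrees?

K_a = tan²(45° − φ/2) ⇒ 45° − φ/2 = arctan(√0.226) = 25.43°.
φ = 2(45° − 25.43°) = 39.15°.

39.1°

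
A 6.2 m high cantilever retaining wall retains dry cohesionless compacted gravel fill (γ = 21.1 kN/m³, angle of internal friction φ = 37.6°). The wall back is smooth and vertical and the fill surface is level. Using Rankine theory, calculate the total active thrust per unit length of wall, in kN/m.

98.2 kN/m

K_a = tan²(45° − φ/2) = 0.2421.
P_a = ½ K_a γ H² = 0.5 × 0.2421 × 21.1 × 6.2² = 98.19 kN/m.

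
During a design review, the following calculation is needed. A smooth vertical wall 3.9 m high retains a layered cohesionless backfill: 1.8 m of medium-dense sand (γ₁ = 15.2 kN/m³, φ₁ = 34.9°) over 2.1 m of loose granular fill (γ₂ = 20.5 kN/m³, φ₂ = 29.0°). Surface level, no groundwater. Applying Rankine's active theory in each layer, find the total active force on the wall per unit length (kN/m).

K_a1 = tan²(45°−34.9°/2) = 0.2721; K_a2 = tan²(45°−29.0°/2) = 0.3470.
Layer 1: σ at base = K_a1 γ₁ h₁ = 7.446 kPa; P₁ = ½×7.446×1.8 = 6.701.
Layer 2: σ_v at top = γ₁h₁ = 27.36; σ_h top = K_a2×27.36 = 9.493; σ_h base = K_a2×(27.36+20.5×2.1) = 24.43.
P₂ = ½(9.493+24.43)×2.1 = 35.62. Total P_a = 6.701+35.62 = 42.32 kN/m.

42.3 kN/m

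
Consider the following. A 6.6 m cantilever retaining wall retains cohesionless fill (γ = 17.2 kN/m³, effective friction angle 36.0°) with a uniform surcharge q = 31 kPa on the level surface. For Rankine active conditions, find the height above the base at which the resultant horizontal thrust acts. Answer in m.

2.59 m

K_a = 0.2596.
Triangular part P₁ = ½K_aγH² = 97.26 at H/3 = 2.200 m; rectangular part P₂ = K_a q H = 53.12 at H/2 = 3.300 m.
ȳ = (P₁·2.200 + P₂·3.300)/(P₁+P₂) = 2.589 m.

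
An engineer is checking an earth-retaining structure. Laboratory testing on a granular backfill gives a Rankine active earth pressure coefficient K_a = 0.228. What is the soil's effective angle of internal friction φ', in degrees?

K_a = tan²(45° − φ/2) ⇒ 45° − φ/2 = arctan(√0.228) = 25.52°.
φ = 2(45° − 25.52°) = 38.95°.

39.0°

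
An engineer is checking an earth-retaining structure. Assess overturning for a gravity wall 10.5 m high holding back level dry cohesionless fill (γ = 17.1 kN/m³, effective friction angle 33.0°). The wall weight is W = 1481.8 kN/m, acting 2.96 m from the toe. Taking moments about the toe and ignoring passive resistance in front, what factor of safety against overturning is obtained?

4.51

K_a = tan²(45° − 33.0°/2) = 0.2948.
P_a = ½K_aγH² = 0.5×0.2948×17.1×10.5² = 277.9 kN/m, acting at H/3 = 3.500 m above the base.
Overturning moment M_o = P_a × H/3 = 277.9 × 3.500 = 972.6.
Resisting moment M_r = W × 2.96 = 1481.8 × 2.96 = 4386.
FS_overturning = M_r/M_o = 4386/972.6 = 4.510.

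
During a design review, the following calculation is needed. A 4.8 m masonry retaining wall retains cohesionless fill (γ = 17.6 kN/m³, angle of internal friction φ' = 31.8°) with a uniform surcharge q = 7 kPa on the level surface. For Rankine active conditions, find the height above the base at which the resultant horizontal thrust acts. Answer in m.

1.71 m

K_a = 0.3098.
Triangular part P₁ = ½K_aγH² = 62.81 at H/3 = 1.600 m; rectangular part P₂ = K_a q H = 10.41 at H/2 = 2.400 m.
ȳ = (P₁·1.600 + P₂·2.400)/(P₁+P₂) = 1.714 m.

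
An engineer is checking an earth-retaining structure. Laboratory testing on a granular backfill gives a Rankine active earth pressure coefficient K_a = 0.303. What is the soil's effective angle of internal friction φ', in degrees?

K_a = tan²(45° − φ/2) ⇒ 45° − φ/2 = arctan(√0.303) = 28.83°.
φ = 2(45° − 28.83°) = 32.34°.

32.3°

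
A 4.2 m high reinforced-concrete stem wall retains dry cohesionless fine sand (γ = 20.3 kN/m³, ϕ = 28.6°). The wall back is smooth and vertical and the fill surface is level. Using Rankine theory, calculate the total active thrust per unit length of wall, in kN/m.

K_a = tan²(45° − φ/2) = 0.3525.
P_a = ½ K_a γ H² = 0.5 × 0.3525 × 20.3 × 4.2² = 63.12 kN/m.

63.1 kN/m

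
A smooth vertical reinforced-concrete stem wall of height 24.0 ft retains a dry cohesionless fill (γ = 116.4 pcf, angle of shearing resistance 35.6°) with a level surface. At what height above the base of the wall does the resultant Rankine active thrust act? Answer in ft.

8.00 ft

K_a = 0.2641.
The pressure distribution is triangular, so the resultant acts at H/3 above the base = 24.0/3 = 8.000 ft.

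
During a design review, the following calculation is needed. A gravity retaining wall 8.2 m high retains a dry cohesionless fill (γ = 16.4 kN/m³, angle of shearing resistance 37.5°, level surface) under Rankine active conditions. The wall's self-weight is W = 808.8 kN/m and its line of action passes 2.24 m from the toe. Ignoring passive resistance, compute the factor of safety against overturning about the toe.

4.94

K_a = tan²(45° − 37.5°/2) = 0.2432.
P_a = ½K_aγH² = 0.5×0.2432×16.4×8.2² = 134.1 kN/m, acting at H/3 = 2.733 m above the base.
Overturning moment M_o = P_a × H/3 = 134.1 × 2.733 = 366.5.
Resisting moment M_r = W × 2.24 = 808.8 × 2.24 = 1812.
FS_overturning = M_r/M_o = 1812/366.5 = 4.943.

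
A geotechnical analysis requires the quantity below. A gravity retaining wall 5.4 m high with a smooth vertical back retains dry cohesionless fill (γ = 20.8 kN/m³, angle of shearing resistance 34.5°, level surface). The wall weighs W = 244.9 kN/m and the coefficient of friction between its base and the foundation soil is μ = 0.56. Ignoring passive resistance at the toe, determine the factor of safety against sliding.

K_a = tan²(45° − 34.5°/2) = 0.2768.
P_a = ½K_aγH² = 0.5×0.2768×20.8×5.4² = 83.95 kN/m, acting at H/3 = 1.800 m above the base.
FS_sliding = μW / P_a = 0.56×244.9 / 83.95 = 1.634.

1.63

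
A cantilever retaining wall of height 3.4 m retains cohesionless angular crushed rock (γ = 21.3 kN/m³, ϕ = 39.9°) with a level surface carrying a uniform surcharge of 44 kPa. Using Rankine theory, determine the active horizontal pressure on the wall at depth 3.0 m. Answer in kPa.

K_a = (1 − sin φ)/(1 + sin φ) = 0.2184.
σ_v = γz + q = 21.3 × 3.0 + 44 = 107.9 kPa.
σ_h = K_a σ_v = 0.2184 × 107.9 = 23.57 kPa.

23.6 kPa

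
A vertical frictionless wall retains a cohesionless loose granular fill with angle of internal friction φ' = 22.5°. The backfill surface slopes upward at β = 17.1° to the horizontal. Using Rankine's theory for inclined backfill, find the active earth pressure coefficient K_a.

K_a = cos β · (cos β − √(cos²β − cos²φ)) / (cos β + √(cos²β − cos²φ)).
cos β = 0.9558, cos φ = 0.9239, √(cos²β − cos²φ) = 0.2449.
K_a = 0.9558 × (0.9558 − 0.2449)/(0.9558 + 0.2449) = 0.5659.

0.566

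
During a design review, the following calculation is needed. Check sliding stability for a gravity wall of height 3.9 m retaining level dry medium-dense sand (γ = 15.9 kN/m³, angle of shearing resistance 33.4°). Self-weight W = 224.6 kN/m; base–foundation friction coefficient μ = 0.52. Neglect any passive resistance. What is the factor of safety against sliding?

K_a = tan²(45° − 33.4°/2) = 0.2899.
P_a = ½K_aγH² = 0.5×0.2899×15.9×3.9² = 35.06 kN/m, acting at H/3 = 1.300 m above the base.
FS_sliding = μW / P_a = 0.52×224.6 / 35.06 = 3.331.

3.33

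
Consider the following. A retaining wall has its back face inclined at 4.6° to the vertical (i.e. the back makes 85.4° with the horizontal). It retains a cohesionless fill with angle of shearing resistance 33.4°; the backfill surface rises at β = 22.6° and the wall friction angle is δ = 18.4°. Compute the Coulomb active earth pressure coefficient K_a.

0.422

K_a = sin²(α+φ) / [sin²α · sin(α−δ) · (1 + √{sin(φ+δ)sin(φ−β) / (sin(α−δ)sin(α+β))})²].
With α = 85.4°, φ = 33.4°, δ = 18.4°, β = 22.6°: K_a = 0.4223.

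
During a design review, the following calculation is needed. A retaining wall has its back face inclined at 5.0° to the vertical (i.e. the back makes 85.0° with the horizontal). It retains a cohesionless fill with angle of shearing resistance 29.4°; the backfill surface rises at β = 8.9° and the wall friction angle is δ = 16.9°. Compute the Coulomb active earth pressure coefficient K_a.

0.388

K_a = sin²(α+φ) / [sin²α · sin(α−δ) · (1 + √{sin(φ+δ)sin(φ−β) / (sin(α−δ)sin(α+β))})²].
With α = 85.0°, φ = 29.4°, δ = 16.9°, β = 8.9°: K_a = 0.3883.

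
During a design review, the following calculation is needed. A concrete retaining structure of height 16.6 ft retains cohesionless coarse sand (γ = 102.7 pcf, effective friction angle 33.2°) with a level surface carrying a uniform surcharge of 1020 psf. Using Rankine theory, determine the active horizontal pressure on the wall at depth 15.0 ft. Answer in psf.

K_a = (1 − sin φ)/(1 + sin φ) = 0.2924.
σ_v = γz + q = 102.7 × 15.0 + 1020 = 2560 psf.
σ_h = K_a σ_v = 0.2924 × 2560 = 748.6 psf.

749 psf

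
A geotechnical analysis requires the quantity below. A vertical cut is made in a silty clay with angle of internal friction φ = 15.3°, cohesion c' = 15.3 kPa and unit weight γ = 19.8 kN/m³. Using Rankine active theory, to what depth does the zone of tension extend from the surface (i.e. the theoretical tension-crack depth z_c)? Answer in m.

2.03 m

K_a = tan²(45° − 15.3°/2) = 0.5824; √K_a = 0.7632.
The active pressure is zero where K_a γ z = 2c√K_a, so z_c = 2c/(γ√K_a) = 2×15.3/(19.8×0.7632) = 2.025 m.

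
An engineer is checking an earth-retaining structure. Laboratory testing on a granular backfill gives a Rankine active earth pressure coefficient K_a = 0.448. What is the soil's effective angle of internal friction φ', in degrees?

K_a = tan²(45° − φ/2) ⇒ 45° − φ/2 = arctan(√0.448) = 33.80°.
φ = 2(45° − 33.80°) = 22.41°.

22.4°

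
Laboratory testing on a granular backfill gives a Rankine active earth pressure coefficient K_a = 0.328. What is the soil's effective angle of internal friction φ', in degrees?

K_a = tan²(45° − φ/2) ⇒ 45° − φ/2 = arctan(√0.328) = 29.80°.
φ = 2(45° − 29.80°) = 30.40°.

30.4°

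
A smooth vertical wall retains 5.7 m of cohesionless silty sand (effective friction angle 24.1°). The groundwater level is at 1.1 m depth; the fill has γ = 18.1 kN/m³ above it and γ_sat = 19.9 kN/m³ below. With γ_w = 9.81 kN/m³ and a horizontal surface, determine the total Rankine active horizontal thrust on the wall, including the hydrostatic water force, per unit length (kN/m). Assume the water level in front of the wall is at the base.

K_a = tan²(45° − φ/2) = 0.4201.
γ' = 19.9 − 9.81 = 10.09 kN/m³. Depth below WT = 4.6 m.
σ'_h at WT = K_a γ d_w = 8.365 kPa; at base = 8.365 + K_a γ' × 4.6 = 27.86 kPa.
P₁ (0–1.1 m) = ½×8.365×1.1 = 4.601. P₂ (1.1–5.7 m) = ½(8.365+27.86)×4.6 = 83.33.
P_w = ½ γ_w h₂² = 0.5×9.81×4.6² = 103.8. Total = 4.601+83.33+103.8 = 191.7 kN/m.

192 kN/m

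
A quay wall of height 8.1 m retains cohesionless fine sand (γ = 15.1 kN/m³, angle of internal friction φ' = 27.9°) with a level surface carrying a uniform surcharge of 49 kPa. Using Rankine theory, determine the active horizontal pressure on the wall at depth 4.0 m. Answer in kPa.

39.7 kPa

K_a = (1 − sin φ)/(1 + sin φ) = 0.3625.
σ_v = γz + q = 15.1 × 4.0 + 49 = 109.4 kPa.
σ_h = K_a σ_v = 0.3625 × 109.4 = 39.65 kPa.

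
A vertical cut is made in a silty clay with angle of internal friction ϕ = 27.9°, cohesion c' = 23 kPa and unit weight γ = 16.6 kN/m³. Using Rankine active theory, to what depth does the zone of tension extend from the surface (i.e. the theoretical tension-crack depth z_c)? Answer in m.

4.60 m

K_a = tan²(45° − 27.9°/2) = 0.3625; √K_a = 0.6020.
The active pressure is zero where K_a γ z = 2c√K_a, so z_c = 2c/(γ√K_a) = 2×23/(16.6×0.6020) = 4.603 m.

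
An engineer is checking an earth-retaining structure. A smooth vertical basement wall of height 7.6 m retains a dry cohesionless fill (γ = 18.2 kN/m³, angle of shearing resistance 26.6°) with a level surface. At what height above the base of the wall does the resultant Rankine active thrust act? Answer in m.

2.53 m

K_a = 0.3814.
The pressure distribution is triangular, so the resultant acts at H/3 above the base = 7.6/3 = 2.533 m.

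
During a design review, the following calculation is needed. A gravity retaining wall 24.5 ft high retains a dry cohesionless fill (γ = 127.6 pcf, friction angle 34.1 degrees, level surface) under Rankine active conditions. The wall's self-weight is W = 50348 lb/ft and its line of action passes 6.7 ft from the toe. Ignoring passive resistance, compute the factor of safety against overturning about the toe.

3.83

K_a = tan²(45° − 34.1°/2) = 0.2815.
P_a = ½K_aγH² = 0.5×0.2815×127.6×24.5² = 10780 lb/ft, acting at H/3 = 8.167 ft above the base.
Overturning moment M_o = P_a × H/3 = 10780 × 8.167 = 88050.
Resisting moment M_r = W × 6.7 = 50348 × 6.7 = 337300.
FS_overturning = M_r/M_o = 337300/88050 = 3.831.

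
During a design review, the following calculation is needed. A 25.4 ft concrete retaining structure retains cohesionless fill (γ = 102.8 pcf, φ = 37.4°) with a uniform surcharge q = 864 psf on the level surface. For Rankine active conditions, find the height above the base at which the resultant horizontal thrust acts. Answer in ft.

K_a = 0.2443.
Triangular part P₁ = ½K_aγH² = 8100 at H/3 = 8.467 ft; rectangular part P₂ = K_a q H = 5361 at H/2 = 12.70 ft.
ȳ = (P₁·8.467 + P₂·12.70)/(P₁+P₂) = 10.15 ft.

10.2 ft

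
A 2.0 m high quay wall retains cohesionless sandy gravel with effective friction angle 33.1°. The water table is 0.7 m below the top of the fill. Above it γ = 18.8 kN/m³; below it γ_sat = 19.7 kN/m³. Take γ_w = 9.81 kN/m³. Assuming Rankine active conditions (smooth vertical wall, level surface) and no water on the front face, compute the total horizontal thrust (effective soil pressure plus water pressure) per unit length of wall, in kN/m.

17.1 kN/m

K_a = tan²(45° − φ/2) = 0.2936.
γ' = 19.7 − 9.81 = 9.890 kN/m³. Depth below WT = 1.3 m.
σ'_h at WT = K_a γ d_w = 3.863 kPa; at base = 3.863 + K_a γ' × 1.3 = 7.638 kPa.
P₁ (0–0.7 m) = ½×3.863×0.7 = 1.352. P₂ (0.7–2.0 m) = ½(3.863+7.638)×1.3 = 7.476.
P_w = ½ γ_w h₂² = 0.5×9.81×1.3² = 8.289. Total = 1.352+7.476+8.289 = 17.12 kN/m.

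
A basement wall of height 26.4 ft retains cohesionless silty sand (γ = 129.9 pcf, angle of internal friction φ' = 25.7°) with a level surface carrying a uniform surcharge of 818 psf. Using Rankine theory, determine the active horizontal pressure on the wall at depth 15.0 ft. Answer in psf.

1090 psf

K_a = (1 − sin φ)/(1 + sin φ) = 0.3950.
σ_v = γz + q = 129.9 × 15.0 + 818 = 2766 psf.
σ_h = K_a σ_v = 0.3950 × 2766 = 1093 psf.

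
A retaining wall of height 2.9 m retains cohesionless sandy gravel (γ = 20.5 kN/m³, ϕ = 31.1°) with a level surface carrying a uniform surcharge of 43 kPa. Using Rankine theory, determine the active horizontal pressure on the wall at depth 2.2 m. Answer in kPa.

28.1 kPa

K_a = (1 − sin φ)/(1 + sin φ) = 0.3188.
σ_v = γz + q = 20.5 × 2.2 + 43 = 88.10 kPa.
σ_h = K_a σ_v = 0.3188 × 88.10 = 28.09 kPa.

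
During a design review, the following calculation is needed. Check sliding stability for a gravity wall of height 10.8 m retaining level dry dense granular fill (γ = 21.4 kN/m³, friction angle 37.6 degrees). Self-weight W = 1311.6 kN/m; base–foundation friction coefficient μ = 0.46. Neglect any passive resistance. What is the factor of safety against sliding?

2.00

K_a = tan²(45° − 37.6°/2) = 0.2421.
P_a = ½K_aγH² = 0.5×0.2421×21.4×10.8² = 302.2 kN/m, acting at H/3 = 3.600 m above the base.
FS_sliding = μW / P_a = 0.46×1311.6 / 302.2 = 1.997.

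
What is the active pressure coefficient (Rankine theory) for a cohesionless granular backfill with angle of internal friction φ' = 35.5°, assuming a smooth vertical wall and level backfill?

K_a = tan²(45° − φ/2) = tan²(27.25°) = 0.2653.

0.265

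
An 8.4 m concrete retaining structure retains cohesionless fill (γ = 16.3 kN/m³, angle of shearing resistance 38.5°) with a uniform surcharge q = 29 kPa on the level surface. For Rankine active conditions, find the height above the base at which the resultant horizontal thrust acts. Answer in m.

3.22 m

K_a = 0.2327.
Triangular part P₁ = ½K_aγH² = 133.8 at H/3 = 2.800 m; rectangular part P₂ = K_a q H = 56.67 at H/2 = 4.200 m.
ȳ = (P₁·2.800 + P₂·4.200)/(P₁+P₂) = 3.217 m.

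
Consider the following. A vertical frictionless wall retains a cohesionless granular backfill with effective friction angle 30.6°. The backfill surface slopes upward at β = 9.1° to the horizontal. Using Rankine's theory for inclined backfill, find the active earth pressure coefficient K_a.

0.338

K_a = cos β · (cos β − √(cos²β − cos²φ)) / (cos β + √(cos²β − cos²φ)).
cos β = 0.9874, cos φ = 0.8607, √(cos²β − cos²φ) = 0.4838.
K_a = 0.9874 × (0.9874 − 0.4838)/(0.9874 + 0.4838) = 0.3380.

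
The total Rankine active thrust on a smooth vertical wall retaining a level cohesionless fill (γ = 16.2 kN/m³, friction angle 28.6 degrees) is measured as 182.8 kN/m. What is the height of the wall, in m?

8.00 m

K_a = 0.3525. P_a = ½ K_a γ H² ⇒ H = √(2P_a/(K_a γ)).
H = √(2×182.8/(0.3525×16.2)) = 8.001 m.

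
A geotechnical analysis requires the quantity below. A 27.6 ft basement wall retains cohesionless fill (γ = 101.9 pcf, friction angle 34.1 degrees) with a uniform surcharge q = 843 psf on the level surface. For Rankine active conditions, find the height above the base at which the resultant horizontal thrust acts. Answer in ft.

10.9 ft

K_a = 0.2815.
Triangular part P₁ = ½K_aγH² = 10930 at H/3 = 9.200 ft; rectangular part P₂ = K_a q H = 6550 at H/2 = 13.80 ft.
ȳ = (P₁·9.200 + P₂·13.80)/(P₁+P₂) = 10.92 ft.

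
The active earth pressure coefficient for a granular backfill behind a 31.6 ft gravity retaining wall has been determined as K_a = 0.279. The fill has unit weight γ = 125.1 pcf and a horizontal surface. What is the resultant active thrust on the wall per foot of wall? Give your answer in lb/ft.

P = ½ K_a γ H² = 0.5 × 0.279 × 125.1 × 31.6² = 17430 lb/ft.

17400 lb/ft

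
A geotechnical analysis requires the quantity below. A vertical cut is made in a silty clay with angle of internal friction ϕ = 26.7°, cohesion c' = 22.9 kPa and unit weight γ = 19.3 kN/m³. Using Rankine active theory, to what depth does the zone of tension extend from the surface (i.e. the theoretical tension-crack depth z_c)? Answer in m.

K_a = tan²(45° − 26.7°/2) = 0.3800; √K_a = 0.6164.
The active pressure is zero where K_a γ z = 2c√K_a, so z_c = 2c/(γ√K_a) = 2×22.9/(19.3×0.6164) = 3.850 m.

3.85 m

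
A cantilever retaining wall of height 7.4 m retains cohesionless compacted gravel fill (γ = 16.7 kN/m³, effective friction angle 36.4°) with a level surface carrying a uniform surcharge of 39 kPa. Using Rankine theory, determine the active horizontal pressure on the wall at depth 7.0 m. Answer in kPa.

39.8 kPa

K_a = (1 − sin φ)/(1 + sin φ) = 0.2552.
σ_v = γz + q = 16.7 × 7.0 + 39 = 155.9 kPa.
σ_h = K_a σ_v = 0.2552 × 155.9 = 39.78 kPa.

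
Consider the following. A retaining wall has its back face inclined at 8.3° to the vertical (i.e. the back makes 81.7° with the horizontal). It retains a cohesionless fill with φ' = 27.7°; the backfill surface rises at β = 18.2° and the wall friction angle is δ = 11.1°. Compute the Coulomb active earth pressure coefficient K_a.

K_a = sin²(α+φ) / [sin²α · sin(α−δ) · (1 + √{sin(φ+δ)sin(φ−β) / (sin(α−δ)sin(α+β))})²].
With α = 81.7°, φ = 27.7°, δ = 11.1°, β = 18.2°: K_a = 0.5416.

0.542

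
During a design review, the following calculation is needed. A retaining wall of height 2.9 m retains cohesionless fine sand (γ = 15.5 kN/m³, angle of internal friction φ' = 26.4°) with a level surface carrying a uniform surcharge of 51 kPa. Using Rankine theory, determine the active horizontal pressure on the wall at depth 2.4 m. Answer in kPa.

33.9 kPa

K_a = (1 − sin φ)/(1 + sin φ) = 0.3844.
σ_v = γz + q = 15.5 × 2.4 + 51 = 88.20 kPa.
σ_h = K_a σ_v = 0.3844 × 88.20 = 33.91 kPa.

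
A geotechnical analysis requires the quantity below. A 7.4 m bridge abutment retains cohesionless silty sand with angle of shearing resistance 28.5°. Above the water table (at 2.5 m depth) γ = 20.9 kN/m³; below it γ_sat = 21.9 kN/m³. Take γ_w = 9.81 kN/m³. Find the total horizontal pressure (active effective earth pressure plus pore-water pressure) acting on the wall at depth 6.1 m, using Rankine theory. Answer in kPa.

K_a = (1 − sin φ)/(1 + sin φ) = 0.3540.
γ' = 21.9 − 9.81 = 12.09 kN/m³.
Effective vertical stress at 6.1 m: σ'_v = 20.9×2.5 + 12.09×3.60 = 95.77 kPa.
σ'_h = K_a σ'_v = 0.3540 × 95.77 = 33.90 kPa; u = γ_w × 3.60 = 35.32 kPa.
Total σ_h = 33.90 + 35.32 = 69.22 kPa.

69.2 kPa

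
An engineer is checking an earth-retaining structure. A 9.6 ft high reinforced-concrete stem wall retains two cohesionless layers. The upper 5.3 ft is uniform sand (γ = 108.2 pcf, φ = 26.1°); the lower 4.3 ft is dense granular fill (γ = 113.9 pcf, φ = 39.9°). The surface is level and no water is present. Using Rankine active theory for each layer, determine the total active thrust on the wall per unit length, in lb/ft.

K_a1 = tan²(45°−26.1°/2) = 0.3889; K_a2 = tan²(45°−39.9°/2) = 0.2184.
Layer 1: σ at base = K_a1 γ₁ h₁ = 223.0 psf; P₁ = ½×223.0×5.3 = 591.1.
Layer 2: σ_v at top = γ₁h₁ = 573.5; σ_h top = K_a2×573.5 = 125.3; σ_h base = K_a2×(573.5+113.9×4.3) = 232.2.
P₂ = ½(125.3+232.2)×4.3 = 768.6. Total P_a = 591.1+768.6 = 1360 lb/ft.

1360 lb/ft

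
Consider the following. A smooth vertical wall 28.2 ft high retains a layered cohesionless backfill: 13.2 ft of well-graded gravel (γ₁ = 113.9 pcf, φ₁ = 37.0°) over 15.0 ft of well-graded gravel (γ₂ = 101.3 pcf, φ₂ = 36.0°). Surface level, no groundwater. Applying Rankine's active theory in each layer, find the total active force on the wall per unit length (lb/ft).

11300 lb/ft

K_a1 = tan²(45°−37.0°/2) = 0.2486; K_a2 = tan²(45°−36.0°/2) = 0.2596.
Layer 1: σ at base = K_a1 γ₁ h₁ = 373.7 psf; P₁ = ½×373.7×13.2 = 2467.
Layer 2: σ_v at top = γ₁h₁ = 1503; σ_h top = K_a2×1503 = 390.3; σ_h base = K_a2×(1503+101.3×15.0) = 784.8.
P₂ = ½(390.3+784.8)×15.0 = 8814. Total P_a = 2467+8814 = 11280 lb/ft.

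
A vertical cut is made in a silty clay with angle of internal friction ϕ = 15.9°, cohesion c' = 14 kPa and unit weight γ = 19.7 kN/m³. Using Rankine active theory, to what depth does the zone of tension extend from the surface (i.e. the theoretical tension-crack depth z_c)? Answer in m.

1.88 m

K_a = tan²(45° − 15.9°/2) = 0.5699; √K_a = 0.7549.
The active pressure is zero where K_a γ z = 2c√K_a, so z_c = 2c/(γ√K_a) = 2×14/(19.7×0.7549) = 1.883 m.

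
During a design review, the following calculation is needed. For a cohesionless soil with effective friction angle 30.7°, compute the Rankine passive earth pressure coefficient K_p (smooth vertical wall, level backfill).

K_p = (1 + sin φ)/(1 − sin φ) = tan²(45° + 30.7°/2) = 3.086.

3.09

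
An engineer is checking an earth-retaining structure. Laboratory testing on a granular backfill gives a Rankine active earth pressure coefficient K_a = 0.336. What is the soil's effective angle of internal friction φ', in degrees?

K_a = tan²(45° − φ/2) ⇒ 45° − φ/2 = arctan(√0.336) = 30.10°.
φ = 2(45° − 30.10°) = 29.80°.

29.8°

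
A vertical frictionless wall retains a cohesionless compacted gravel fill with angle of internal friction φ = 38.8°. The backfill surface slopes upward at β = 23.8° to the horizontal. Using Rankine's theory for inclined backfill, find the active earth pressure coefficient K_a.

K_a = cos β · (cos β − √(cos²β − cos²φ)) / (cos β + √(cos²β − cos²φ)).
cos β = 0.9150, cos φ = 0.7793, √(cos²β − cos²φ) = 0.4794.
K_a = 0.9150 × (0.9150 − 0.4794)/(0.9150 + 0.4794) = 0.2858.

0.286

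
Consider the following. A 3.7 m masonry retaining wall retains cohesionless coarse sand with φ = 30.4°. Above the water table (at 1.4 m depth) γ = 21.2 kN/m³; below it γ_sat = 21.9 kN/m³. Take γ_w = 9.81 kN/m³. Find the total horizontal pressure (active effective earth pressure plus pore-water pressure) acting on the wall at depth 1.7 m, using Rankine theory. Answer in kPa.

13.9 kPa

K_a = (1 − sin φ)/(1 + sin φ) = 0.3280.
γ' = 21.9 − 9.81 = 12.09 kN/m³.
Effective vertical stress at 1.7 m: σ'_v = 21.2×1.4 + 12.09×0.300 = 33.31 kPa.
σ'_h = K_a σ'_v = 0.3280 × 33.31 = 10.92 kPa; u = γ_w × 0.300 = 2.943 kPa.
Total σ_h = 10.92 + 2.943 = 13.87 kPa.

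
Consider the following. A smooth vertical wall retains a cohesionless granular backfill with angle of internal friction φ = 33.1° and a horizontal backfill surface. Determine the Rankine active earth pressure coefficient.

0.294

K_a = (1 − sin φ)/(1 + sin φ) = (1 − sin 33.1°)/(1 + sin 33.1°) = 0.2936.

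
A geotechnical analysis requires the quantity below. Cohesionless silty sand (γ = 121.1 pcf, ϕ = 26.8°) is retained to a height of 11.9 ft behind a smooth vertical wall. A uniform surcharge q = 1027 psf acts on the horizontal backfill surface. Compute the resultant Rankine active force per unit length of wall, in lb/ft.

7870 lb/ft

K_a = tan²(45° − φ/2) = 0.3785.
Soil triangle: ½ K_a γ H² = 0.5×0.3785×121.1×11.9² = 3245 lb/ft.
Surcharge rectangle: K_a q H = 0.3785×1027×11.9 = 4625 lb/ft.
Total = 3245 + 4625 = 7871 lb/ft.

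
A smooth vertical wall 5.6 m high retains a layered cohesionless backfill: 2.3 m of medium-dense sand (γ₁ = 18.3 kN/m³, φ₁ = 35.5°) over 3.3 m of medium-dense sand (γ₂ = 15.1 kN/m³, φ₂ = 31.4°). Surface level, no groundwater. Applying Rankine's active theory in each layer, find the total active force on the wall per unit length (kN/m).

K_a1 = tan²(45°−35.5°/2) = 0.2653; K_a2 = tan²(45°−31.4°/2) = 0.3149.
Layer 1: σ at base = K_a1 γ₁ h₁ = 11.16 kPa; P₁ = ½×11.16×2.3 = 12.84.
Layer 2: σ_v at top = γ₁h₁ = 42.09; σ_h top = K_a2×42.09 = 13.25; σ_h base = K_a2×(42.09+15.1×3.3) = 28.95.
P₂ = ½(13.25+28.95)×3.3 = 69.63. Total P_a = 12.84+69.63 = 82.47 kN/m.

82.5 kN/m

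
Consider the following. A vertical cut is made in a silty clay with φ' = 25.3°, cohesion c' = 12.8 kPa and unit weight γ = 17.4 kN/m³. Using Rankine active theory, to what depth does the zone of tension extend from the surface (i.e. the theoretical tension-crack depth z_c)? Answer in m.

K_a = tan²(45° − 25.3°/2) = 0.4012; √K_a = 0.6334.
The active pressure is zero where K_a γ z = 2c√K_a, so z_c = 2c/(γ√K_a) = 2×12.8/(17.4×0.6334) = 2.323 m.

2.32 m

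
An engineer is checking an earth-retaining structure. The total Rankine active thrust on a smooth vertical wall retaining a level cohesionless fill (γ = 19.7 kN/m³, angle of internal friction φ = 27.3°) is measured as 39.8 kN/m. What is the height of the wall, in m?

3.30 m

K_a = 0.3711. P_a = ½ K_a γ H² ⇒ H = √(2P_a/(K_a γ)).
H = √(2×39.8/(0.3711×19.7)) = 3.300 m.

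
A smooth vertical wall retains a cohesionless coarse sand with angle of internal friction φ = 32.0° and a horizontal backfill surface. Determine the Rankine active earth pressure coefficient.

K_a = tan²(45° − φ/2) = tan²(29.00°) = 0.3073.

0.307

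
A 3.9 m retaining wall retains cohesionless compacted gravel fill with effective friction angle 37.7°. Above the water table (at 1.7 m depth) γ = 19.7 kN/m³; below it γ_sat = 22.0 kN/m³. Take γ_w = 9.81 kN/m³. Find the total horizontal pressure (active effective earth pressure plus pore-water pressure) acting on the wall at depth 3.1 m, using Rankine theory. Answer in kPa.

K_a = (1 − sin φ)/(1 + sin φ) = 0.2411.
γ' = 22.0 − 9.81 = 12.19 kN/m³.
Effective vertical stress at 3.1 m: σ'_v = 19.7×1.7 + 12.19×1.40 = 50.56 kPa.
σ'_h = K_a σ'_v = 0.2411 × 50.56 = 12.19 kPa; u = γ_w × 1.40 = 13.73 kPa.
Total σ_h = 12.19 + 13.73 = 25.92 kPa.

25.9 kPa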